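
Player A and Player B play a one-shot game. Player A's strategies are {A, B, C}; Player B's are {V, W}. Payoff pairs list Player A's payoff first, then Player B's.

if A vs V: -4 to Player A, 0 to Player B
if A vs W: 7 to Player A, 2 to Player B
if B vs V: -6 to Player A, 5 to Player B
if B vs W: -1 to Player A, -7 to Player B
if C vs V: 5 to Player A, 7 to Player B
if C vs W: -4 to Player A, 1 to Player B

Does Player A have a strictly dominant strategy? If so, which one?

None

Check whether one of Player A's strategies beats all alternatives regardless of what the opponent does.
A is not dominant: against V, C gives 5 > -4.
B is not dominant: against V, A gives -4 > -6.
C is not dominant: against W, A gives 7 > -4.
No single strategy is best against every opponent action.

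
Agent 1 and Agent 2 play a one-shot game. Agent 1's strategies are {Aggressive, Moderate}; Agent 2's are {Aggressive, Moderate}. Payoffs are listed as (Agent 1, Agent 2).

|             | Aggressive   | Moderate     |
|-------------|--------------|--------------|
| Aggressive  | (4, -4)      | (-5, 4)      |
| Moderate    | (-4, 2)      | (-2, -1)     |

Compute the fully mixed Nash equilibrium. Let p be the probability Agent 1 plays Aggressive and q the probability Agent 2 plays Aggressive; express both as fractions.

p = 3/11, q = 3/11

In a mixed NE each player is indifferent between their pure strategies, so the opponent's mix sets the indifference.
Agent 2 indifferent between Aggressive and Moderate: p·(-4) + (1−p)·2 = p·4 + (1−p)·(-1) ⟹ 2 + (-6)p = (-1) + 5p ⟹ p = 3/11.
Agent 1 indifferent between Aggressive and Moderate: q·4 + (1−q)·(-5) = q·(-4) + (1−q)·(-2) ⟹ (-5) + 9q = (-2) + (-2)q ⟹ q = 3/11.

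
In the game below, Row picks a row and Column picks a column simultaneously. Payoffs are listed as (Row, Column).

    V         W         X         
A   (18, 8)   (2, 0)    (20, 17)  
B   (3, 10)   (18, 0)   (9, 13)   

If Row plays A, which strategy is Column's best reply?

With Row fixed at A, Column's payoffs are: V → 8, W → 0, X → 17.
The maximum is 17, achieved by X.

X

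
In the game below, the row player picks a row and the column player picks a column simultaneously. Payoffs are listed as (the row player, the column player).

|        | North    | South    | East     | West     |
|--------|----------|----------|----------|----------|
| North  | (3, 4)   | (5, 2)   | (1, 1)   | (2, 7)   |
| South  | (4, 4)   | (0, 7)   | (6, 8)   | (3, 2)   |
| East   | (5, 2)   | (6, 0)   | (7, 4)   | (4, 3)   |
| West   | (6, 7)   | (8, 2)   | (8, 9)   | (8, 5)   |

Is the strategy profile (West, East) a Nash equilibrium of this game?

Yes

Holding the column player at East: the row player gets 8 from West, versus 1 from North, 6 from South, 7 from East. No profitable deviation for the row player.
Holding the row player at West: the column player gets 9 from East, versus 7 from North, 2 from South, 5 from West. No profitable deviation for the column player either.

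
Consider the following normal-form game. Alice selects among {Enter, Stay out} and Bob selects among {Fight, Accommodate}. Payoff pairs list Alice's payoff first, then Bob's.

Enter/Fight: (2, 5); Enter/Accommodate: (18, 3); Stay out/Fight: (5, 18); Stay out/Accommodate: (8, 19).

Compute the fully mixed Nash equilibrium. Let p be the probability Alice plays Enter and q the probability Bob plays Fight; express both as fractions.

p = 1/3, q = 10/13

In a mixed NE each player is indifferent between their pure strategies, so the opponent's mix sets the indifference.
Bob indifferent between Fight and Accommodate: p·5 + (1−p)·18 = p·3 + (1−p)·19 ⟹ 18 + (-13)p = 19 + (-16)p ⟹ p = 1/3.
Alice indifferent between Enter and Stay out: q·2 + (1−q)·18 = q·5 + (1−q)·8 ⟹ 18 + (-16)q = 8 + (-3)q ⟹ q = 10/13.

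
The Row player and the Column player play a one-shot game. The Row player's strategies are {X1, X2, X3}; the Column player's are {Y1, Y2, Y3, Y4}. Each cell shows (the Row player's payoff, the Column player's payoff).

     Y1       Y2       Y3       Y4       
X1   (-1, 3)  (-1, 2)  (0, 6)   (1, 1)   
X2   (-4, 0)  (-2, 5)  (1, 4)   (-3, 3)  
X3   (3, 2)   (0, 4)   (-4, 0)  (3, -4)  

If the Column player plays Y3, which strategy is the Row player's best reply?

With the Column player fixed at Y3, the Row player's payoffs are: X1 → 0, X2 → 1, X3 → -4.
The maximum is 1, achieved by X2.

X2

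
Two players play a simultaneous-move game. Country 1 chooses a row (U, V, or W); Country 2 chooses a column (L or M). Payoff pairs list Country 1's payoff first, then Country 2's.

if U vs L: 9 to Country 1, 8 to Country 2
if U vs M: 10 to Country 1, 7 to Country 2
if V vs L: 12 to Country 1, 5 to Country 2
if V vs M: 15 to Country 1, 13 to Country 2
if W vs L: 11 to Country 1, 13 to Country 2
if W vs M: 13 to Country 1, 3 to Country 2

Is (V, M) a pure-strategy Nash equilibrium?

Holding Country 2 at M: Country 1 gets 15 from V, versus 10 from U, 13 from W. No profitable deviation for Country 1.
Holding Country 1 at V: Country 2 gets 13 from M, versus 5 from L. No profitable deviation for Country 2 either.

Yes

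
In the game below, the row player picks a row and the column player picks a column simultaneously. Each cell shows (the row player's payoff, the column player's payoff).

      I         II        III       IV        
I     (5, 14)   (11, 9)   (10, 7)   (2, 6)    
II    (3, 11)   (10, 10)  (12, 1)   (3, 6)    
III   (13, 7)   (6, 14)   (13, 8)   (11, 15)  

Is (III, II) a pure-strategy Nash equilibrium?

No

Holding the column player at II: the row player gets 6 from III but could get 11 by switching to I. The row player has a profitable deviation.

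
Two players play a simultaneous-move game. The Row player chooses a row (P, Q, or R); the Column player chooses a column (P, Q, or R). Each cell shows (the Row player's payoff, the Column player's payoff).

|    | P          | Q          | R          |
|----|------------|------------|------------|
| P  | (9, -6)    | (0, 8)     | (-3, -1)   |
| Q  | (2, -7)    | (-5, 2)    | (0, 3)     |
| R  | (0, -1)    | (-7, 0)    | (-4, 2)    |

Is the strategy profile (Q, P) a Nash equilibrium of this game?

No

Holding the Column player at P: the Row player gets 2 from Q but could get 9 by switching to P. The Row player has a profitable deviation.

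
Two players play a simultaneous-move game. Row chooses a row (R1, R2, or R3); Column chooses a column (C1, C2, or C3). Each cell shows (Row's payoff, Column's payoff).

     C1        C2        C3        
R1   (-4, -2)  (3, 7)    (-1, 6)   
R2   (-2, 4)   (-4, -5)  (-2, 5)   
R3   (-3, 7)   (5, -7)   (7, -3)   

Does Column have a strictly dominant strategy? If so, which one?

None

Check whether one of Column's strategies beats all alternatives regardless of what the opponent does.
C1 is not dominant: against R1, C2 gives 7 > -2.
C2 is not dominant: against R2, C1 gives 4 > -5.
C3 is not dominant: against R1, C2 gives 7 > 6.
No single strategy is best against every opponent action.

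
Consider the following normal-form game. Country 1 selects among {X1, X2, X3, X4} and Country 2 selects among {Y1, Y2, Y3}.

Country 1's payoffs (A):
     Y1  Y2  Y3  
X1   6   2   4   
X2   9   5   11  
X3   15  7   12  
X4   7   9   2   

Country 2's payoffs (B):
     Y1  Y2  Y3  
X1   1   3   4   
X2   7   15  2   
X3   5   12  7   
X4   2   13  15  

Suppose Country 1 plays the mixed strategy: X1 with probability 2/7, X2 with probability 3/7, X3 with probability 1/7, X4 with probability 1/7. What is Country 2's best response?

Y2

Compute Country 2's expected payoff from each pure strategy against the given mix.
Y1: (2/7)·1 + (3/7)·7 + (1/7)·5 + (1/7)·2 = 30/7
Y2: (2/7)·3 + (3/7)·15 + (1/7)·12 + (1/7)·13 = 76/7
Y3: (2/7)·4 + (3/7)·2 + (1/7)·7 + (1/7)·15 = 36/7
Highest expected payoff is 76/7, from Y2.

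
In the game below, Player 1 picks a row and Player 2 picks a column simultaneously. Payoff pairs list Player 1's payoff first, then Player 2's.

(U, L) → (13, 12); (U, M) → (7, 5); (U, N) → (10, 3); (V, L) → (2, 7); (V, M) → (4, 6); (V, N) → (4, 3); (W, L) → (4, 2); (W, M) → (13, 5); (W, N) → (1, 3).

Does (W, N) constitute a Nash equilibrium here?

Holding Player 2 at N: Player 1 gets 1 from W but could get 10 by switching to U. Player 1 has a profitable deviation.

No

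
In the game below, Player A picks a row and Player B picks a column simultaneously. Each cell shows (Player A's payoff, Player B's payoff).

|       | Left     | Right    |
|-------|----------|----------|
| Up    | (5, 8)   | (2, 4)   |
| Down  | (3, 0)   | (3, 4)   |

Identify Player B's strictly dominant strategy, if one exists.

No strictly dominant strategy

Check whether one of Player B's strategies beats all alternatives regardless of what the opponent does.
Left is not dominant: against Down, Right gives 4 > 0.
Right is not dominant: against Up, Left gives 8 > 4.
No single strategy is best against every opponent action.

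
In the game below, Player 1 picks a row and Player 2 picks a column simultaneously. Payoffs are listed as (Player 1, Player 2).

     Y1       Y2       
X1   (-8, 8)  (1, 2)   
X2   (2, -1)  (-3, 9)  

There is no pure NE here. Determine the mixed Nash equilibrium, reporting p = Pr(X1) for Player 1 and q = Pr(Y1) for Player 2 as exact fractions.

Each player's mixing probability is pinned down by making the *other* player indifferent.
Player 2 indifferent between Y1 and Y2: p·8 + (1−p)·(-1) = p·2 + (1−p)·9 ⟹ (-1) + 9p = 9 + (-7)p ⟹ p = 5/8.
Player 1 indifferent between X1 and X2: q·(-8) + (1−q)·1 = q·2 + (1−q)·(-3) ⟹ 1 + (-9)q = (-3) + 5q ⟹ q = 2/7.

p = 5/8, q = 2/7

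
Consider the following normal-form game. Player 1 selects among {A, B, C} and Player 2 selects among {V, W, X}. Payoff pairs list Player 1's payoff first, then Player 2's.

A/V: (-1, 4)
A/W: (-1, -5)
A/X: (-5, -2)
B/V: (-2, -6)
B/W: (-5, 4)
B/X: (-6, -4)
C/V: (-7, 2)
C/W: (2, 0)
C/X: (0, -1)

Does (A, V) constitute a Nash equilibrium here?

Holding Player 2 at V: Player 1 gets -1 from A, versus -2 from B, -7 from C. No profitable deviation for Player 1.
Holding Player 1 at A: Player 2 gets 4 from V, versus -5 from W, -2 from X. No profitable deviation for Player 2 either.

Yes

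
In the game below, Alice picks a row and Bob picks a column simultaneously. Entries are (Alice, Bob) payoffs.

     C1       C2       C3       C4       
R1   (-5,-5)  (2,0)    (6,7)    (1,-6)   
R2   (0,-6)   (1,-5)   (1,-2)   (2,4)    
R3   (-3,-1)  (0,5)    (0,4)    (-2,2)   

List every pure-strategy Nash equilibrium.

(R1, C3) and (R2, C4)

Find each player's best response to every opponent strategy; NE are the intersections.
Alice's best responses — vs C1: R2 (payoff 0); vs C2: R1 (payoff 2); vs C3: R1 (payoff 6); vs C4: R2 (payoff 2).
Bob's best responses — vs R1: C3 (payoff 7); vs R2: C4 (payoff 4); vs R3: C2 (payoff 5).
Mutual best responses occur at (R1, C3) and (R2, C4); at each, neither player gains by switching.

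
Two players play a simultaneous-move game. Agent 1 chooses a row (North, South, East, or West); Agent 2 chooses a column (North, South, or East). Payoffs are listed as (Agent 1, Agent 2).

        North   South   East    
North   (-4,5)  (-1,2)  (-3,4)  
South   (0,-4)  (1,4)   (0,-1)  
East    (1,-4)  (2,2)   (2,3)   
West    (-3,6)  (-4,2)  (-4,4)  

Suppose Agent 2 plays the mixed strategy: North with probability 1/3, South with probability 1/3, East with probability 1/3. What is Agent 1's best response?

Agent 1's best reply maximizes expected payoff against the mix.
North: (1/3)·(-4) + (1/3)·(-1) + (1/3)·(-3) = -8/3
South: (1/3)·0 + (1/3)·1 + (1/3)·0 = 1/3
East: (1/3)·1 + (1/3)·2 + (1/3)·2 = 5/3
West: (1/3)·(-3) + (1/3)·(-4) + (1/3)·(-4) = -11/3
Highest expected payoff is 5/3, from East.

East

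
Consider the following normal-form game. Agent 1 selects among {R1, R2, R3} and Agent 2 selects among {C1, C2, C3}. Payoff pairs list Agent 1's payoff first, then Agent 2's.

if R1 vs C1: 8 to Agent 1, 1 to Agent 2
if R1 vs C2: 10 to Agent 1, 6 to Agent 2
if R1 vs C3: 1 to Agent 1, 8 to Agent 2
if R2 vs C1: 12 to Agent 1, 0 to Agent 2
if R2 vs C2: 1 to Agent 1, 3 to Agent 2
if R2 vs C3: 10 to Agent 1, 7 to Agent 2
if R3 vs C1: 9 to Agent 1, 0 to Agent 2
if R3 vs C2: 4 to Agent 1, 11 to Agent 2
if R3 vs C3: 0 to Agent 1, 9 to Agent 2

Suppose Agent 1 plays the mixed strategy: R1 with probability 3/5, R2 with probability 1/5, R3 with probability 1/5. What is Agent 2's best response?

Agent 2's best reply maximizes expected payoff against the mix.
C1: (3/5)·1 + (1/5)·0 + (1/5)·0 = 3/5
C2: (3/5)·6 + (1/5)·3 + (1/5)·11 = 32/5
C3: (3/5)·8 + (1/5)·7 + (1/5)·9 = 8
Highest expected payoff is 8, from C3.

C3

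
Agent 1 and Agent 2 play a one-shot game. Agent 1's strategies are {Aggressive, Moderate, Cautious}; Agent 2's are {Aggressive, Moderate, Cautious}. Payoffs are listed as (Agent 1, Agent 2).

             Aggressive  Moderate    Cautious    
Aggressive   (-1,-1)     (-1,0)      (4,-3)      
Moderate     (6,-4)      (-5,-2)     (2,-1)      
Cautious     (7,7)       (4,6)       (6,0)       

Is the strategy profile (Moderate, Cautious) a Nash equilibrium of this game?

No

Holding Agent 2 at Cautious: Agent 1 gets 2 from Moderate but could get 6 by switching to Cautious. Agent 1 has a profitable deviation.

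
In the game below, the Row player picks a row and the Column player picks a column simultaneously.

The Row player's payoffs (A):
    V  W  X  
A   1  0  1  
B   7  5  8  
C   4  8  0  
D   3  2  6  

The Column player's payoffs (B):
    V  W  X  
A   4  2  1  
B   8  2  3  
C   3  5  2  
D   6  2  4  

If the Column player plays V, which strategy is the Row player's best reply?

With the Column player fixed at V, the Row player's payoffs are: A → 1, B → 7, C → 4, D → 3.
The maximum is 7, achieved by B.

B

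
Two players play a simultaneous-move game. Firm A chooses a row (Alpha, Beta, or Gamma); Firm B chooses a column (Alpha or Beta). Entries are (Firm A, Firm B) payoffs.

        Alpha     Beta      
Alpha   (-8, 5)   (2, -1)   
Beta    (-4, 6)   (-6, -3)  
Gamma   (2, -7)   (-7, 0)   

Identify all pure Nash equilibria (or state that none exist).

None

A profile is a Nash equilibrium when each player is best-responding to the other.
Firm A's best responses — vs Alpha: Gamma (payoff 2); vs Beta: Alpha (payoff 2).
Firm B's best responses — vs Alpha: Alpha (payoff 5); vs Beta: Alpha (payoff 6); vs Gamma: Beta (payoff 0).
No cell has both players best-responding. For instance, Firm A's best reply to Beta is Alpha, but against Alpha Firm B prefers Alpha over Beta.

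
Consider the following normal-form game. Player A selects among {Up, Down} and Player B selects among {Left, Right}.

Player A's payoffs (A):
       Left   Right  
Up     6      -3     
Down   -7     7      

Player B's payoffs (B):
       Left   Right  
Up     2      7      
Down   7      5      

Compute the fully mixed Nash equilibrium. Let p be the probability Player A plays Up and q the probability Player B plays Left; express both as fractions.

Each player's mixing probability is pinned down by making the *other* player indifferent.
Player B indifferent between Left and Right: p·2 + (1−p)·7 = p·7 + (1−p)·5 ⟹ 7 + (-5)p = 5 + 2p ⟹ p = 2/7.
Player A indifferent between Up and Down: q·6 + (1−q)·(-3) = q·(-7) + (1−q)·7 ⟹ (-3) + 9q = 7 + (-14)q ⟹ q = 10/23.

p = 2/7, q = 10/23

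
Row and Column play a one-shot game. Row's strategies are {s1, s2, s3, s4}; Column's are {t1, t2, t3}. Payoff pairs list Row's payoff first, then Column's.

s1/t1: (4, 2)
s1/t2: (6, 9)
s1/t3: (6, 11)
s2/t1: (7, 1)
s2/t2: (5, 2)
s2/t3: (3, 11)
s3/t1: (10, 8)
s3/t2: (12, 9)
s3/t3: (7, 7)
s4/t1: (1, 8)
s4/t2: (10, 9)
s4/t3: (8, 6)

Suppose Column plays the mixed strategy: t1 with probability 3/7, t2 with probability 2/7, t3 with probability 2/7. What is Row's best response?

s3

Row's best reply maximizes expected payoff against the mix.
s1: (3/7)·4 + (2/7)·6 + (2/7)·6 = 36/7
s2: (3/7)·7 + (2/7)·5 + (2/7)·3 = 37/7
s3: (3/7)·10 + (2/7)·12 + (2/7)·7 = 68/7
s4: (3/7)·1 + (2/7)·10 + (2/7)·8 = 39/7
Highest expected payoff is 68/7, from s3.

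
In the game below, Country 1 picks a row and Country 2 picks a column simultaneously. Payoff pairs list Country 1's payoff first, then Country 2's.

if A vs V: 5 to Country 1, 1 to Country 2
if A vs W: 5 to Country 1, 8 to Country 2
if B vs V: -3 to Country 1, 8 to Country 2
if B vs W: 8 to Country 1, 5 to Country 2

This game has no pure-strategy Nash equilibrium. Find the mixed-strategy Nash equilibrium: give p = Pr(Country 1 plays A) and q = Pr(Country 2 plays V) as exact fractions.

In a mixed NE each player is indifferent between their pure strategies, so the opponent's mix sets the indifference.
Country 2 indifferent between V and W: p·1 + (1−p)·8 = p·8 + (1−p)·5 ⟹ 8 + (-7)p = 5 + 3p ⟹ p = 3/10.
Country 1 indifferent between A and B: q·5 + (1−q)·5 = q·(-3) + (1−q)·8 ⟹ 5 + 0q = 8 + (-11)q ⟹ q = 3/11.

p = 3/10, q = 3/11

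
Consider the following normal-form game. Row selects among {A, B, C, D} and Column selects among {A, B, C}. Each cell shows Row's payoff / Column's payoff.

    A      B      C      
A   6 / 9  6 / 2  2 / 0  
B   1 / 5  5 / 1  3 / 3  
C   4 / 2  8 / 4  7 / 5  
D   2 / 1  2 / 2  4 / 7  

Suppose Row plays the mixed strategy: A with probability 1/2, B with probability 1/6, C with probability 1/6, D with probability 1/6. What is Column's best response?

Column's best reply maximizes expected payoff against the mix.
A: (1/2)·9 + (1/6)·5 + (1/6)·2 + (1/6)·1 = 35/6
B: (1/2)·2 + (1/6)·1 + (1/6)·4 + (1/6)·2 = 13/6
C: (1/2)·0 + (1/6)·3 + (1/6)·5 + (1/6)·7 = 5/2
Highest expected payoff is 35/6, from A.

A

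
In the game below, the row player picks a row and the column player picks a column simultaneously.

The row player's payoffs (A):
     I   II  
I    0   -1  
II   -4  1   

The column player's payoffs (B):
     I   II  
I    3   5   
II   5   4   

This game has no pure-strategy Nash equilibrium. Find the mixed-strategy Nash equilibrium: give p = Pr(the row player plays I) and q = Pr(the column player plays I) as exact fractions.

p = 1/3, q = 1/3

In a mixed NE each player is indifferent between their pure strategies, so the opponent's mix sets the indifference.
The column player indifferent between I and II: p·3 + (1−p)·5 = p·5 + (1−p)·4 ⟹ 5 + (-2)p = 4 + 1p ⟹ p = 1/3.
The row player indifferent between I and II: q·0 + (1−q)·(-1) = q·(-4) + (1−q)·1 ⟹ (-1) + 1q = 1 + (-5)q ⟹ q = 1/3.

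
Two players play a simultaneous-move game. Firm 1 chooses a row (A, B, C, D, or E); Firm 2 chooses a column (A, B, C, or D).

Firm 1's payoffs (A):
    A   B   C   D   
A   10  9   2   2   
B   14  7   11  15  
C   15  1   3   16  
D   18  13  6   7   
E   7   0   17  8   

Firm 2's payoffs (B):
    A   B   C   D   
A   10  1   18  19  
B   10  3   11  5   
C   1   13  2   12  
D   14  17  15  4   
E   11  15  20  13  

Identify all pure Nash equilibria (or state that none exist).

(D, B) and (E, C)

Check mutual best responses: a cell is a NE iff neither player can gain by unilaterally deviating.
Firm 1's best responses — vs A: D (payoff 18); vs B: D (payoff 13); vs C: E (payoff 17); vs D: C (payoff 16).
Firm 2's best responses — vs A: D (payoff 19); vs B: C (payoff 11); vs C: B (payoff 13); vs D: B (payoff 17); vs E: C (payoff 20).
Mutual best responses occur at (D, B) and (E, C); at each, neither player gains by switching.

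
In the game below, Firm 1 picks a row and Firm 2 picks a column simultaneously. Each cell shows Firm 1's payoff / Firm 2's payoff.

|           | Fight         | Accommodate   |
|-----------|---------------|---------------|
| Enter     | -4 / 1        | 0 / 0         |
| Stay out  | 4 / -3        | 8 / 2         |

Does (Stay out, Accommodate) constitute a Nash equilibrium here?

Holding Firm 2 at Accommodate: Firm 1 gets 8 from Stay out, versus 0 from Enter. No profitable deviation for Firm 1.
Holding Firm 1 at Stay out: Firm 2 gets 2 from Accommodate, versus -3 from Fight. No profitable deviation for Firm 2 either.

Yes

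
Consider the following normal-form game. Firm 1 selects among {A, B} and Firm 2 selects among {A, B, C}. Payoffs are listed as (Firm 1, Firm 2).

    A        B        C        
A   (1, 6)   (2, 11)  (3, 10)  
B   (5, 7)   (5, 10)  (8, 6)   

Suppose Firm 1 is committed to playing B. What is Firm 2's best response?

B

With Firm 1 fixed at B, Firm 2's payoffs are: A → 7, B → 10, C → 6.
The maximum is 10, achieved by B.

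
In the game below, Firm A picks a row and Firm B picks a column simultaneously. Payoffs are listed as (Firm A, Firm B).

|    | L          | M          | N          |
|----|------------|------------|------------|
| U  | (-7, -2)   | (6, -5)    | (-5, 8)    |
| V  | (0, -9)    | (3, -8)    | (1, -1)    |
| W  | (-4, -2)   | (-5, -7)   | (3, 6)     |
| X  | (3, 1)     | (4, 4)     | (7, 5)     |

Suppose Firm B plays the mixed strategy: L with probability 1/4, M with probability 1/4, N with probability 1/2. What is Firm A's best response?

Compute Firm A's expected payoff from each pure strategy against the given mix.
U: (1/4)·(-7) + (1/4)·6 + (1/2)·(-5) = -11/4
V: (1/4)·0 + (1/4)·3 + (1/2)·1 = 5/4
W: (1/4)·(-4) + (1/4)·(-5) + (1/2)·3 = -3/4
X: (1/4)·3 + (1/4)·4 + (1/2)·7 = 21/4
Highest expected payoff is 21/4, from X.

X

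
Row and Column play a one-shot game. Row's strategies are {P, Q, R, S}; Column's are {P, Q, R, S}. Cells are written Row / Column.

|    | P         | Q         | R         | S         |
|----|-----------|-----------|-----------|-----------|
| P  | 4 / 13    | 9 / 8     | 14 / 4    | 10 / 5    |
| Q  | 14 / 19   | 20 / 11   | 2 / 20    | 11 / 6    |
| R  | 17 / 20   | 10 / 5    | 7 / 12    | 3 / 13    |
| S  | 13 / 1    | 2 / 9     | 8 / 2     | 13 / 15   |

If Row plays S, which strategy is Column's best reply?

With Row fixed at S, Column's payoffs are: P → 1, Q → 9, R → 2, S → 15.
The maximum is 15, achieved by S.

S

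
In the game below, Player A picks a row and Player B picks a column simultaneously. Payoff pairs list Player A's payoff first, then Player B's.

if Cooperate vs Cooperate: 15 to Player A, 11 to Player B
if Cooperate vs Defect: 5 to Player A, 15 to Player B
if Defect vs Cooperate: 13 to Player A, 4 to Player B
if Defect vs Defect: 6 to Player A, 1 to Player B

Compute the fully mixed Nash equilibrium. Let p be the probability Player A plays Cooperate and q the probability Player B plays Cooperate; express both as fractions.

p = 3/7, q = 1/3

Each player's mixing probability is pinned down by making the *other* player indifferent.
Player B indifferent between Cooperate and Defect: p·11 + (1−p)·4 = p·15 + (1−p)·1 ⟹ 4 + 7p = 1 + 14p ⟹ p = 3/7.
Player A indifferent between Cooperate and Defect: q·15 + (1−q)·5 = q·13 + (1−q)·6 ⟹ 5 + 10q = 6 + 7q ⟹ q = 1/3.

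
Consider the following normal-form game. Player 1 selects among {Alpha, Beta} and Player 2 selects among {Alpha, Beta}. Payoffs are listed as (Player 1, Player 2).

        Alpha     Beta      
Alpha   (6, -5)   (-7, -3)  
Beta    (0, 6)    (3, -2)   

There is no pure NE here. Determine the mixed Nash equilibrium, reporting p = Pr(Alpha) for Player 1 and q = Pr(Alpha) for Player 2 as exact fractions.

p = 4/5, q = 5/8

Each player's mixing probability is pinned down by making the *other* player indifferent.
Player 2 indifferent between Alpha and Beta: p·(-5) + (1−p)·6 = p·(-3) + (1−p)·(-2) ⟹ 6 + (-11)p = (-2) + (-1)p ⟹ p = 4/5.
Player 1 indifferent between Alpha and Beta: q·6 + (1−q)·(-7) = q·0 + (1−q)·3 ⟹ (-7) + 13q = 3 + (-3)q ⟹ q = 5/8.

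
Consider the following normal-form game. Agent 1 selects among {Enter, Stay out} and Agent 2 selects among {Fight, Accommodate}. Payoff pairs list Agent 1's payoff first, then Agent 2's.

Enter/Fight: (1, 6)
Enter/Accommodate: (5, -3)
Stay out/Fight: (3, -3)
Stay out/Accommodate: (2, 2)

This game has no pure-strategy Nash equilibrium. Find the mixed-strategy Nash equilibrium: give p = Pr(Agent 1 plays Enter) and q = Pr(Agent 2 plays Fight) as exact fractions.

p = 5/14, q = 3/5

Each player's mixing probability is pinned down by making the *other* player indifferent.
Agent 2 indifferent between Fight and Accommodate: p·6 + (1−p)·(-3) = p·(-3) + (1−p)·2 ⟹ (-3) + 9p = 2 + (-5)p ⟹ p = 5/14.
Agent 1 indifferent between Enter and Stay out: q·1 + (1−q)·5 = q·3 + (1−q)·2 ⟹ 5 + (-4)q = 2 + 1q ⟹ q = 3/5.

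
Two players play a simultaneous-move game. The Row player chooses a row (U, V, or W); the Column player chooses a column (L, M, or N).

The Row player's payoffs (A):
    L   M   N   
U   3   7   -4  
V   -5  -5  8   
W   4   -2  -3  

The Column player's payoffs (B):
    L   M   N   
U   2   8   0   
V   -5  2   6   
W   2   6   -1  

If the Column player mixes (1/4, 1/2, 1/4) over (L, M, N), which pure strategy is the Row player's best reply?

U

The Row player's best reply maximizes expected payoff against the mix.
U: (1/4)·3 + (1/2)·7 + (1/4)·(-4) = 13/4
V: (1/4)·(-5) + (1/2)·(-5) + (1/4)·8 = -7/4
W: (1/4)·4 + (1/2)·(-2) + (1/4)·(-3) = -3/4
Highest expected payoff is 13/4, from U.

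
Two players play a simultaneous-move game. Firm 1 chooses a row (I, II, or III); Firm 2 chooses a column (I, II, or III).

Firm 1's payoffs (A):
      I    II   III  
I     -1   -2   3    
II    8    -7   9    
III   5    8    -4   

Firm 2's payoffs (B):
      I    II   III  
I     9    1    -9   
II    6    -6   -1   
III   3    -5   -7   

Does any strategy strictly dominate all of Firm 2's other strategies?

I

Check whether one of Firm 2's strategies beats all alternatives regardless of what the opponent does.
I strictly dominates: vs I: 9 > each of {1, -9}; vs II: 6 > each of {-6, -1}; vs III: 3 > each of {-5, -7}.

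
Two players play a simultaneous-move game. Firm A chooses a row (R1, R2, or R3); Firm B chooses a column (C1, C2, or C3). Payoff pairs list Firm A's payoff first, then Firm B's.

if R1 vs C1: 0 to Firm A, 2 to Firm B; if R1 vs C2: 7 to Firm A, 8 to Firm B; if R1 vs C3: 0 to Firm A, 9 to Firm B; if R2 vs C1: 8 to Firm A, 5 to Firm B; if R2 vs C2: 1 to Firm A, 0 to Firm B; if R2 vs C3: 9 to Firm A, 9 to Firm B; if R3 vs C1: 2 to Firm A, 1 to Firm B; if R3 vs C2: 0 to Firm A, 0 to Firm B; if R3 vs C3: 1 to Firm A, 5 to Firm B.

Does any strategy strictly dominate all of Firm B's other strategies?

C3

A strategy is strictly dominant if it gives Firm B a strictly higher payoff than every other strategy, against every choice by the opponent.
C3 strictly dominates: vs R1: 9 > each of {2, 8}; vs R2: 9 > each of {5, 0}; vs R3: 5 > each of {1, 0}.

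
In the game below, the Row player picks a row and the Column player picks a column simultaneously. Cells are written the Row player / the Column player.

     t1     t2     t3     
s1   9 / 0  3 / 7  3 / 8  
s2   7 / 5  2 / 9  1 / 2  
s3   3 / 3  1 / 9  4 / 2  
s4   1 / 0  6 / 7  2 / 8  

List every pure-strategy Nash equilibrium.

A profile is a Nash equilibrium when each player is best-responding to the other.
The Row player's best responses — vs t1: s1 (payoff 9); vs t2: s4 (payoff 6); vs t3: s3 (payoff 4).
The Column player's best responses — vs s1: t3 (payoff 8); vs s2: t2 (payoff 9); vs s3: t2 (payoff 9); vs s4: t3 (payoff 8).
No cell has both players best-responding. For instance, the Row player's best reply to t3 is s3, but against s3 the Column player prefers t2 over t3.

There is no pure-strategy Nash equilibrium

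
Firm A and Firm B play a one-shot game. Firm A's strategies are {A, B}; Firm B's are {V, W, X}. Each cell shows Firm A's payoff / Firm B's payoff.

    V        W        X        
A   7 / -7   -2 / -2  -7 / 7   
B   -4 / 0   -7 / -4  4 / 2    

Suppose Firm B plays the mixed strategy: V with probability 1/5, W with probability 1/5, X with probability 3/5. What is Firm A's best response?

B

Firm A's best reply maximizes expected payoff against the mix.
A: (1/5)·7 + (1/5)·(-2) + (3/5)·(-7) = -16/5
B: (1/5)·(-4) + (1/5)·(-7) + (3/5)·4 = 1/5
Highest expected payoff is 1/5, from B.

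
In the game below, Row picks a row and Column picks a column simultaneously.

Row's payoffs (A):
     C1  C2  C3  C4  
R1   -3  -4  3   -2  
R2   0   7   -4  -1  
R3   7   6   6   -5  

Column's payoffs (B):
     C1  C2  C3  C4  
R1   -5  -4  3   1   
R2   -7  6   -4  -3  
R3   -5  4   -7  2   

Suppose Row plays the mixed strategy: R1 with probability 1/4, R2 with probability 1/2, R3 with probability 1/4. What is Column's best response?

C2

Compute Column's expected payoff from each pure strategy against the given mix.
C1: (1/4)·(-5) + (1/2)·(-7) + (1/4)·(-5) = -6
C2: (1/4)·(-4) + (1/2)·6 + (1/4)·4 = 3
C3: (1/4)·3 + (1/2)·(-4) + (1/4)·(-7) = -3
C4: (1/4)·1 + (1/2)·(-3) + (1/4)·2 = -3/4
Highest expected payoff is 3, from C2.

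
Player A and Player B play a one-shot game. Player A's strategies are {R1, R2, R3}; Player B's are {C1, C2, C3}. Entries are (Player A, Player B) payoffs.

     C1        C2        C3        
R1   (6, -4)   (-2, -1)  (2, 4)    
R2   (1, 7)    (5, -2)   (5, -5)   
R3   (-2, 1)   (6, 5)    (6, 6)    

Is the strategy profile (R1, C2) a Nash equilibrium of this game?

No

Holding Player B at C2: Player A gets -2 from R1 but could get 6 by switching to R3. Player A has a profitable deviation.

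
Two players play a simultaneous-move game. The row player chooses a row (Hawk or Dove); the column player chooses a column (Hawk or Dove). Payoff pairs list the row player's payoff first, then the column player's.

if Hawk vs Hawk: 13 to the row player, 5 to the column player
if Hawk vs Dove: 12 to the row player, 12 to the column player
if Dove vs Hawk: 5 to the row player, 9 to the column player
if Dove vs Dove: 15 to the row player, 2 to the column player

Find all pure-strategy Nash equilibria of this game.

There is no pure-strategy Nash equilibrium

Check mutual best responses: a cell is a NE iff neither player can gain by unilaterally deviating.
The row player's best responses — vs Hawk: Hawk (payoff 13); vs Dove: Dove (payoff 15).
The column player's best responses — vs Hawk: Dove (payoff 12); vs Dove: Hawk (payoff 9).
No cell has both players best-responding. For instance, the row player's best reply to Dove is Dove, but against Dove the column player prefers Hawk over Dove.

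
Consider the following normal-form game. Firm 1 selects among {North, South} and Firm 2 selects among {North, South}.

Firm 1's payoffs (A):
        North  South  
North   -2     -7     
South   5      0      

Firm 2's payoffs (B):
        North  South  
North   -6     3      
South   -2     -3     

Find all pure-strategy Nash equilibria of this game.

(South, North)

Find each player's best response to every opponent strategy; NE are the intersections.
Firm 1's best responses — vs North: South (payoff 5); vs South: South (payoff 0).
Firm 2's best responses — vs North: South (payoff 3); vs South: North (payoff -2).
The only mutual best response is (South, North); neither player gains by switching there.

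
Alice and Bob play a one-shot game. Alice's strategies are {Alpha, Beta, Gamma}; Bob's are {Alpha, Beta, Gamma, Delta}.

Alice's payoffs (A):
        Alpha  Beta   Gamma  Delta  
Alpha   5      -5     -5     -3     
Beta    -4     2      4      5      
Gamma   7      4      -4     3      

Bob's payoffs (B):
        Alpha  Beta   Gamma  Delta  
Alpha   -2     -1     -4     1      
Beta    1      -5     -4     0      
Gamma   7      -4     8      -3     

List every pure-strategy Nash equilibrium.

None

Check mutual best responses: a cell is a NE iff neither player can gain by unilaterally deviating.
Alice's best responses — vs Alpha: Gamma (payoff 7); vs Beta: Gamma (payoff 4); vs Gamma: Beta (payoff 4); vs Delta: Beta (payoff 5).
Bob's best responses — vs Alpha: Delta (payoff 1); vs Beta: Alpha (payoff 1); vs Gamma: Gamma (payoff 8).
No cell has both players best-responding. For instance, Alice's best reply to Alpha is Gamma, but against Gamma Bob prefers Gamma over Alpha.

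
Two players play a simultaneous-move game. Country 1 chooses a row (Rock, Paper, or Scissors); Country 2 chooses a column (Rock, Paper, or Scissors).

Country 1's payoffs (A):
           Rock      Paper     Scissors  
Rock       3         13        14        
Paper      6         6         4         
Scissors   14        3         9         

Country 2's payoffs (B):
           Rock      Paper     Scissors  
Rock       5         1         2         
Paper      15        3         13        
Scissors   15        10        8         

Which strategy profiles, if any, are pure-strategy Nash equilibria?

Check mutual best responses: a cell is a NE iff neither player can gain by unilaterally deviating.
Country 1's best responses — vs Rock: Scissors (payoff 14); vs Paper: Rock (payoff 13); vs Scissors: Rock (payoff 14).
Country 2's best responses — vs Rock: Rock (payoff 5); vs Paper: Rock (payoff 15); vs Scissors: Rock (payoff 15).
The only mutual best response is (Scissors, Rock); neither player gains by switching there.

(Scissors, Rock)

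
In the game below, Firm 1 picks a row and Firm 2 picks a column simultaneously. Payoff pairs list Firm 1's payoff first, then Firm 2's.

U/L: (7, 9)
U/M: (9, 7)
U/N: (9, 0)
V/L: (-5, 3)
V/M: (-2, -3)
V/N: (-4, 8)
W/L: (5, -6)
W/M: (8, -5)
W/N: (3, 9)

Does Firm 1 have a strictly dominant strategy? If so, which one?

U

A strategy is strictly dominant if it gives Firm 1 a strictly higher payoff than every other strategy, against every choice by the opponent.
U strictly dominates: vs L: 7 > each of {-5, 5}; vs M: 9 > each of {-2, 8}; vs N: 9 > each of {-4, 3}.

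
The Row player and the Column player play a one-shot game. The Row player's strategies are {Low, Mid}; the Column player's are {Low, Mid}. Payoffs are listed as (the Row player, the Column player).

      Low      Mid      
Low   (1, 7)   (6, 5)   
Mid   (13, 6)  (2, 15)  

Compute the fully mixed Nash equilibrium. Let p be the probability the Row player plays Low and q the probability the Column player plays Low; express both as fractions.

p = 9/11, q = 1/4

Each player's mixing probability is pinned down by making the *other* player indifferent.
The Column player indifferent between Low and Mid: p·7 + (1−p)·6 = p·5 + (1−p)·15 ⟹ 6 + 1p = 15 + (-10)p ⟹ p = 9/11.
The Row player indifferent between Low and Mid: q·1 + (1−q)·6 = q·13 + (1−q)·2 ⟹ 6 + (-5)q = 2 + 11q ⟹ q = 1/4.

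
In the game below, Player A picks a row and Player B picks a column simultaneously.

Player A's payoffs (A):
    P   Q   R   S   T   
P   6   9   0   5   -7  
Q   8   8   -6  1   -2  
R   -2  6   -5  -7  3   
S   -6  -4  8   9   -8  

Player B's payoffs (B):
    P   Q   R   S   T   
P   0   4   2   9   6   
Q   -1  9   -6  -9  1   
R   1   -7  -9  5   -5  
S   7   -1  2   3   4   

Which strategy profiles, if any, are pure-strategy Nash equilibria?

No pure-strategy Nash equilibrium

Check mutual best responses: a cell is a NE iff neither player can gain by unilaterally deviating.
Player A's best responses — vs P: Q (payoff 8); vs Q: P (payoff 9); vs R: S (payoff 8); vs S: S (payoff 9); vs T: R (payoff 3).
Player B's best responses — vs P: S (payoff 9); vs Q: Q (payoff 9); vs R: S (payoff 5); vs S: P (payoff 7).
No cell has both players best-responding. For instance, Player A's best reply to S is S, but against S Player B prefers P over S.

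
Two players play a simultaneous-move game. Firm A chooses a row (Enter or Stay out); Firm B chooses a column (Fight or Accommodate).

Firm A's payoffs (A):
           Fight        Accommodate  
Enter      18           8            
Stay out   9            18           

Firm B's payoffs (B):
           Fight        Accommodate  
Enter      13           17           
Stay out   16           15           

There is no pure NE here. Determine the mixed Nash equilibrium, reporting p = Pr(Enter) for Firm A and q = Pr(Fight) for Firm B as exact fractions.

p = 1/5, q = 10/19

Each player's mixing probability is pinned down by making the *other* player indifferent.
Firm B indifferent between Fight and Accommodate: p·13 + (1−p)·16 = p·17 + (1−p)·15 ⟹ 16 + (-3)p = 15 + 2p ⟹ p = 1/5.
Firm A indifferent between Enter and Stay out: q·18 + (1−q)·8 = q·9 + (1−q)·18 ⟹ 8 + 10q = 18 + (-9)q ⟹ q = 10/19.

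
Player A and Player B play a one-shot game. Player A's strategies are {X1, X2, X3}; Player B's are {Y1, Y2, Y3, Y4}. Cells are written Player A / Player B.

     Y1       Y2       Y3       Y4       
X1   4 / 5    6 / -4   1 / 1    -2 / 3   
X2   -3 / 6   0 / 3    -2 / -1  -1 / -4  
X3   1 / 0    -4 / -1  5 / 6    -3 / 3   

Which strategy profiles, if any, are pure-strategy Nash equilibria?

(X1, Y1) and (X3, Y3)

A profile is a Nash equilibrium when each player is best-responding to the other.
Player A's best responses — vs Y1: X1 (payoff 4); vs Y2: X1 (payoff 6); vs Y3: X3 (payoff 5); vs Y4: X2 (payoff -1).
Player B's best responses — vs X1: Y1 (payoff 5); vs X2: Y1 (payoff 6); vs X3: Y3 (payoff 6).
Mutual best responses occur at (X1, Y1) and (X3, Y3); at each, neither player gains by switching.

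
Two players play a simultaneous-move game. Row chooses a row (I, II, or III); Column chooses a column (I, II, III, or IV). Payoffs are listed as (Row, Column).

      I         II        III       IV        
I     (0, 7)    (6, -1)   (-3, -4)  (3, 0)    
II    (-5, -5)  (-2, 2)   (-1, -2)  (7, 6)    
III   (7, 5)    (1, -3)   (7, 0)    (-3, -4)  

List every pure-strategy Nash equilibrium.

(II, IV) and (III, I)

Check mutual best responses: a cell is a NE iff neither player can gain by unilaterally deviating.
Row's best responses — vs I: III (payoff 7); vs II: I (payoff 6); vs III: III (payoff 7); vs IV: II (payoff 7).
Column's best responses — vs I: I (payoff 7); vs II: IV (payoff 6); vs III: I (payoff 5).
Mutual best responses occur at (II, IV) and (III, I); at each, neither player gains by switching.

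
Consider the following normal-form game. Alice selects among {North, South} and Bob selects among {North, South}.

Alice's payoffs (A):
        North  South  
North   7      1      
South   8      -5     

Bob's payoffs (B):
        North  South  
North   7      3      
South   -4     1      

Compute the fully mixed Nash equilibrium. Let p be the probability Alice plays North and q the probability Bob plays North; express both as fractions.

Each player's mixing probability is pinned down by making the *other* player indifferent.
Bob indifferent between North and South: p·7 + (1−p)·(-4) = p·3 + (1−p)·1 ⟹ (-4) + 11p = 1 + 2p ⟹ p = 5/9.
Alice indifferent between North and South: q·7 + (1−q)·1 = q·8 + (1−q)·(-5) ⟹ 1 + 6q = (-5) + 13q ⟹ q = 6/7.

p = 5/9, q = 6/7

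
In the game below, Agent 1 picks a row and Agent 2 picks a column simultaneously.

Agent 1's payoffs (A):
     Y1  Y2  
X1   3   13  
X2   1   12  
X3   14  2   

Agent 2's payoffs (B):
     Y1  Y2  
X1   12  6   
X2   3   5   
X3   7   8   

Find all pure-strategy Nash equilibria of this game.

There is no pure-strategy Nash equilibrium

Check mutual best responses: a cell is a NE iff neither player can gain by unilaterally deviating.
Agent 1's best responses — vs Y1: X3 (payoff 14); vs Y2: X1 (payoff 13).
Agent 2's best responses — vs X1: Y1 (payoff 12); vs X2: Y2 (payoff 5); vs X3: Y2 (payoff 8).
No cell has both players best-responding. For instance, Agent 1's best reply to Y1 is X3, but against X3 Agent 2 prefers Y2 over Y1.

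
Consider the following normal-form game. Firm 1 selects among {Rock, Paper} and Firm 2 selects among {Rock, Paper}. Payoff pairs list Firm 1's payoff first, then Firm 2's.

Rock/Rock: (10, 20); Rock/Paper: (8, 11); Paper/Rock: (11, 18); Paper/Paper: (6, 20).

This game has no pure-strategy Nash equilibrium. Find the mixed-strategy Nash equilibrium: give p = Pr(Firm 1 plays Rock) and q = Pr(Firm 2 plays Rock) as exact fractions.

p = 2/11, q = 2/3

In a mixed NE each player is indifferent between their pure strategies, so the opponent's mix sets the indifference.
Firm 2 indifferent between Rock and Paper: p·20 + (1−p)·18 = p·11 + (1−p)·20 ⟹ 18 + 2p = 20 + (-9)p ⟹ p = 2/11.
Firm 1 indifferent between Rock and Paper: q·10 + (1−q)·8 = q·11 + (1−q)·6 ⟹ 8 + 2q = 6 + 5q ⟹ q = 2/3.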